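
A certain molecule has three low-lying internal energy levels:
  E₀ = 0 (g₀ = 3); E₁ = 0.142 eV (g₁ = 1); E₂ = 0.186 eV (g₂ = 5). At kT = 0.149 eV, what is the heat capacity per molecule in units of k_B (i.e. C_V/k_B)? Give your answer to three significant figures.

0.336

Eᵢ/kT = 0, 0.95302, 1.2483.
Z = Σ gᵢe^(−Eᵢ/kT) = 3·e^(−0) + 1·e^(−0.95302) + 5·e^(−1.2483) = 3.0000 + 0.38557 + 1.4350 = 4.8206.
⟨E⟩ = 0.066726 eV, ⟨E²⟩ = 0.011911 eV².
C_V/k_B = (⟨E²⟩ − ⟨E⟩²)/(kT)² = (0.011911 − 0.0044524)/0.022201 = 0.336.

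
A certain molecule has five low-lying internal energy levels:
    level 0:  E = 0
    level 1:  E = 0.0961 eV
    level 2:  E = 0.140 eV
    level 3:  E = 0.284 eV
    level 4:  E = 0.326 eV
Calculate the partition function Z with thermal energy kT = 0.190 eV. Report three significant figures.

Z = 2.49

Eᵢ/kT = 0, 0.50579, 0.73684, 1.4947, 1.7158.
Z = Σ e^(−Eᵢ/kT) = e^(−0) + e^(−0.50579) + e^(−0.73684) + e^(−1.4947) + e^(−1.7158) = 1.0000 + 0.60303 + 0.47862 + 0.22432 + 0.17982 = 2.4858.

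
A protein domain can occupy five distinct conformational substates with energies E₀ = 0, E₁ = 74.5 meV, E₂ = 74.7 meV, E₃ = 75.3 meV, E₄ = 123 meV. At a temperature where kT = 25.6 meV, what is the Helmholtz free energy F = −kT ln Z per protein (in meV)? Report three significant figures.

Eᵢ/kT = 0, 2.9102, 2.9180, 2.9414, 4.8047.
Z = Σ e^(−Eᵢ/kT) = e^(−0) + e^(−2.9102) + e^(−2.9180) + e^(−2.9414) + e^(−4.8047) = 1.0000 + 0.054465 + 0.054042 + 0.052792 + 0.0081912 = 1.1695.
F = −kT ln Z = −25.6 × ln(1.1695) = −25.6 × 0.15658 = -4.01 meV.

-4.01 meV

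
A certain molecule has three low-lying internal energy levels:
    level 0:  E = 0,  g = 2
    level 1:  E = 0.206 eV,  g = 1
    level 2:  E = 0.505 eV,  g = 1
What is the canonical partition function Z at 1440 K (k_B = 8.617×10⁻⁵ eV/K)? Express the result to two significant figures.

k_BT = 8.617×10⁻⁵ × 1440 K = 0.1241 eV.
Eᵢ/kT = 0, 1.660, 4.069.
Z = Σ gᵢe^(−Eᵢ/kT) = 2·e^(−0) + 1·e^(−1.660) + 1·e^(−4.069) = 2.000 + 0.1901 + 0.01709 = 2.207.

Z = 2.2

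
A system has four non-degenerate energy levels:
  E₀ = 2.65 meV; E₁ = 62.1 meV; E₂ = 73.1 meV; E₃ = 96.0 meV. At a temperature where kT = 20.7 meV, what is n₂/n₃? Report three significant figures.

n₂/n₃ = exp[−(E₂−E₃)/kT] = exp(−(-22.9 meV)/(20.7 meV)) = exp(1.1063) = 3.02.

3.02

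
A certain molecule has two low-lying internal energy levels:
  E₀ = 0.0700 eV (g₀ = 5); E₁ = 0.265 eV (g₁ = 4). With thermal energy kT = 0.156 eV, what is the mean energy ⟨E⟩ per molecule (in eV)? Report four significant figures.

Eᵢ/kT = 0.448718, 1.69872.
Z = Σ gᵢe^(−Eᵢ/kT) = 5·e^(−0.448718) + 4·e^(−1.69872) = 3.19223 + 0.731670 = 3.92390.
⟨E⟩ = Σ Eᵢ gᵢe^(−Eᵢ/kT) / Z = (0.0700·3.19223 + 0.265·0.731670) / 3.92390 = 0.1064 eV.

0.1064 eV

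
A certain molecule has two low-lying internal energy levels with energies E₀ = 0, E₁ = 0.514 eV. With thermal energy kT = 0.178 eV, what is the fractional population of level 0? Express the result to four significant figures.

0.9472

Eᵢ/kT = 0, 2.88764.
Z = Σ e^(−Eᵢ/kT) = e^(−0) + e^(−2.88764) = 1.00000 + 0.0557075 = 1.05571.
P₀ = e^(−E₀/kT) / Z = 1.00000/1.05571 = 0.9472.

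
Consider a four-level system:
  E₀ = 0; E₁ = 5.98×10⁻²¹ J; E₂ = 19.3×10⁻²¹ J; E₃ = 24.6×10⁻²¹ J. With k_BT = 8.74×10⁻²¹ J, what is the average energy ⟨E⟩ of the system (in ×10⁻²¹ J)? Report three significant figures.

3.95 ×10⁻²¹ J

Eᵢ/kT = 0, 0.68421, 2.2082, 2.8146.
Z = Σ e^(−Eᵢ/kT) = e^(−0) + e^(−0.68421) + e^(−2.2082) + e^(−2.8146) = 1.0000 + 0.50449 + 0.10990 + 0.059929 = 1.6743.
⟨E⟩ = Σ Eᵢ e^(−Eᵢ/kT) / Z = (0·1.0000 + 5.98·0.50449 + 19.3·0.10990 + 24.6·0.059929) / 1.6743 = 3.95 ×10⁻²¹ J.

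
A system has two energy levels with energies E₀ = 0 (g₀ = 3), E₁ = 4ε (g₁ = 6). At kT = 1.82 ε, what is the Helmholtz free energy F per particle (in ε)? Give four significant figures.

Eᵢ/kT = 0, 2.19780.
Z = Σ gᵢe^(−Eᵢ/kT) = 3·e^(−0) + 6·e^(−2.19780) = 3.00000 + 0.666283 = 3.66628.
F = −kT ln Z = −1.82 × ln(3.66628) = −1.82 × 1.29918 = -2.365 ε.

-2.365 ε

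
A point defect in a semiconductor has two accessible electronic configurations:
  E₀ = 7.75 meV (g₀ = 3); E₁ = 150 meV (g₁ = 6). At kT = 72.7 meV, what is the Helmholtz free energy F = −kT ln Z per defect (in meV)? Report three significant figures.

-90.2 meV

Eᵢ/kT = 0.10660, 2.0633.
Z = Σ gᵢe^(−Eᵢ/kT) = 3·e^(−0.10660) + 6·e^(−2.0633) = 2.6967 + 0.76220 = 3.4589.
F = −kT ln Z = −72.7 × ln(3.4589) = −72.7 × 1.2410 = -90.2 meV.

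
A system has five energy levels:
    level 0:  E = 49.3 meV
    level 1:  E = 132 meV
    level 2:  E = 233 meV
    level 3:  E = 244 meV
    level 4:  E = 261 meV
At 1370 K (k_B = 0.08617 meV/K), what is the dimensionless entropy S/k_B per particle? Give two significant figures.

k_BT = 0.08617 × 1370 K = 118.1 meV.
Eᵢ/kT = 0.4174, 1.118, 1.973, 2.066, 2.210.
Z = Σ e^(−Eᵢ/kT) = e^(−0.4174) + e^(−1.118) + e^(−1.973) + e^(−2.066) + e^(−2.210) = 0.6588 + 0.3269 + 0.1390 + 0.1267 + 0.1097 = 1.361.
⟨E⟩ = Σ EᵢPᵢ = 123.1 meV.
S/k_B = ln Z + ⟨E⟩/kT = ln(1.361) + 123.1/118.1 = 0.3082 + 1.042 = 1.4.

1.4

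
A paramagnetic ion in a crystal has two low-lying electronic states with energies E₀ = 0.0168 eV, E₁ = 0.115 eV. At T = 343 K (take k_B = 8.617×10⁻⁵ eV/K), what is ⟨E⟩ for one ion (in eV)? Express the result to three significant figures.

0.0202 eV

k_BT = 8.617×10⁻⁵ × 343 K = 0.029556 eV.
Eᵢ/kT = 0.56841, 3.8909.
Z = Σ e^(−Eᵢ/kT) = e^(−0.56841) + e^(−3.8909) = 0.56643 + 0.020427 = 0.58686.
⟨E⟩ = Σ Eᵢ e^(−Eᵢ/kT) / Z = (0.0168·0.56643 + 0.115·0.020427) / 0.58686 = 0.0202 eV.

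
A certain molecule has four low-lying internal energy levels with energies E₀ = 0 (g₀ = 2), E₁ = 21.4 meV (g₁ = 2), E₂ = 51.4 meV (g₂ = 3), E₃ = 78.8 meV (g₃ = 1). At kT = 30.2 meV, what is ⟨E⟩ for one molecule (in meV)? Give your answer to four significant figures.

Eᵢ/kT = 0, 0.708609, 1.70199, 2.60927.
Z = Σ gᵢe^(−Eᵢ/kT) = 2·e^(−0) + 2·e^(−0.708609) + 3·e^(−1.70199) + 1·e^(−2.60927) = 2.00000 + 0.984657 + 0.546961 + 0.0735882 = 3.60521.
⟨E⟩ = Σ Eᵢ gᵢe^(−Eᵢ/kT) / Z = (0·2.00000 + 21.4·0.984657 + 51.4·0.546961 + 78.8·0.0735882) / 3.60521 = 15.25 meV.

15.25 meV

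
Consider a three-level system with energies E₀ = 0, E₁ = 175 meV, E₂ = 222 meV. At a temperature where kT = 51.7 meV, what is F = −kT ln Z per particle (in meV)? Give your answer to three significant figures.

-2.40 meV

Eᵢ/kT = 0, 3.3849, 4.2940.
Z = Σ e^(−Eᵢ/kT) = e^(−0) + e^(−3.3849) + e^(−4.2940) = 1.0000 + 0.033881 + 0.013650 = 1.0475.
F = −kT ln Z = −51.7 × ln(1.0475) = −51.7 × 0.046406 = -2.40 meV.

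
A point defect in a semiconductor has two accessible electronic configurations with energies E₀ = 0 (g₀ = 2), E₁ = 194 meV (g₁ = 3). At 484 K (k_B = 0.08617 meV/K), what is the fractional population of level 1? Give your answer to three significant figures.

k_BT = 0.08617 × 484 K = 41.706 meV.
Eᵢ/kT = 0, 4.6516.
Z = Σ gᵢe^(−Eᵢ/kT) = 2·e^(−0) + 3·e^(−4.6516) = 2.0000 + 0.028639 = 2.0286.
P₁ = g₁ e^(−E₁/kT) / Z = 0.028639/2.0286 = 0.0141.

0.0141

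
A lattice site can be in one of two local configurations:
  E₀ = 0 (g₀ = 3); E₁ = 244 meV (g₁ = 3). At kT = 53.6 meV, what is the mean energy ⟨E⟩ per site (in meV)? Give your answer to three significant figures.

Eᵢ/kT = 0, 4.5522.
Z = Σ gᵢe^(−Eᵢ/kT) = 3·e^(−0) + 3·e^(−4.5522) = 3.0000 + 0.031632 = 3.0316.
⟨E⟩ = Σ Eᵢ gᵢe^(−Eᵢ/kT) / Z = (0·3.0000 + 244·0.031632) / 3.0316 = 2.55 meV.

2.55 meV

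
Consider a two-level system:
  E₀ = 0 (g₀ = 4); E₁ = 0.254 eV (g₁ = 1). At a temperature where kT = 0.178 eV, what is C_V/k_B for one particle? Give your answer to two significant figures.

0.11

Eᵢ/kT = 0, 1.427.
Z = Σ gᵢe^(−Eᵢ/kT) = 4·e^(−0) + 1·e^(−1.427) = 4.000 + 0.2400 = 4.240.
⟨E⟩ = 0.01438 eV, ⟨E²⟩ = 0.003652 eV².
C_V/k_B = (⟨E²⟩ − ⟨E⟩²)/(kT)² = (0.003652 − 0.0002068)/0.03168 = 0.11.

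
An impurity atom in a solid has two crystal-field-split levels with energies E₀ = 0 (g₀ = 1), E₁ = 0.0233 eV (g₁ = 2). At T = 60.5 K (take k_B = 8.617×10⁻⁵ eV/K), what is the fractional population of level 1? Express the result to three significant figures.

0.0224

k_BT = 8.617×10⁻⁵ × 60.5 K = 0.0052133 eV.
Eᵢ/kT = 0, 4.4693.
Z = Σ gᵢe^(−Eᵢ/kT) = 1·e^(−0) + 2·e^(−4.4693) = 1.0000 + 0.022911 = 1.0229.
P₁ = g₁ e^(−E₁/kT) / Z = 0.022911/1.0229 = 0.0224.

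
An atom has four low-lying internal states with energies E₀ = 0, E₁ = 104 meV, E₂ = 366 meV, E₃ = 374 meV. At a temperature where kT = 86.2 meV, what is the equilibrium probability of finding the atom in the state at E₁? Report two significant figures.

Eᵢ/kT = 0, 1.206, 4.246, 4.339.
Z = Σ e^(−Eᵢ/kT) = e^(−0) + e^(−1.206) + e^(−4.246) + e^(−4.339) = 1.000 + 0.2994 + 0.01432 + 0.01305 = 1.327.
P₁ = e^(−E₁/kT) / Z = 0.2994/1.327 = 0.23.

0.23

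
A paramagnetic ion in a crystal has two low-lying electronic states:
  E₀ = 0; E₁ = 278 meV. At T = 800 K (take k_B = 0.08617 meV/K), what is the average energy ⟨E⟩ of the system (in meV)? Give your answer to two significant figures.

4.8 meV

k_BT = 0.08617 × 800 K = 68.94 meV.
Eᵢ/kT = 0, 4.032.
Z = Σ e^(−Eᵢ/kT) = e^(−0) + e^(−4.032) = 1.000 + 0.01774 = 1.018.
⟨E⟩ = Σ Eᵢ e^(−Eᵢ/kT) / Z = (0·1.000 + 278·0.01774) / 1.018 = 4.8 meV.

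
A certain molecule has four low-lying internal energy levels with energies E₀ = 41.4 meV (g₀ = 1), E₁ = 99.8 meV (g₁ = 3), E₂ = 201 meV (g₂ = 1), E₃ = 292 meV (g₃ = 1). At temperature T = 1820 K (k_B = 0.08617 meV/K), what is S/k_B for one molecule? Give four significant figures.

k_BT = 0.08617 × 1820 K = 156.829 meV.
Eᵢ/kT = 0.263982, 0.636362, 1.28165, 1.86190.
Z = Σ gᵢe^(−Eᵢ/kT) = 1·e^(−0.263982) + 3·e^(−0.636362) + 1·e^(−1.28165) + 1·e^(−1.86190) = 0.767987 + 1.58764 + 0.277579 + 0.155377 = 2.78858.
⟨E⟩ = Σ EᵢPᵢ = 104.499 meV.
S/k_B = ln Z + ⟨E⟩/kT = ln(2.78858) + 104.499/156.829 = 1.02553 + 0.666324 = 1.692.

1.692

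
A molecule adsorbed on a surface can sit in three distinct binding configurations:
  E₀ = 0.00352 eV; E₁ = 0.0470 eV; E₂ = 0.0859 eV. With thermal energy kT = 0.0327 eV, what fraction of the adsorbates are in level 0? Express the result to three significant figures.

0.743

Eᵢ/kT = 0.10765, 1.4373, 2.6269.
Z = Σ e^(−Eᵢ/kT) = e^(−0.10765) + e^(−1.4373) + e^(−2.6269) = 0.89794 + 0.23757 + 0.072302 = 1.2078.
P₀ = e^(−E₀/kT) / Z = 0.89794/1.2078 = 0.743.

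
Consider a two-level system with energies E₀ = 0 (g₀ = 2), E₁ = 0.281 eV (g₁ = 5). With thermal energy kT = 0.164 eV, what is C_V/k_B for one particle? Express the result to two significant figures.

Eᵢ/kT = 0, 1.713.
Z = Σ gᵢe^(−Eᵢ/kT) = 2·e^(−0) + 5·e^(−1.713) = 2.000 + 0.9016 = 2.902.
⟨E⟩ = 0.08730 eV, ⟨E²⟩ = 0.02453 eV².
C_V/k_B = (⟨E²⟩ − ⟨E⟩²)/(kT)² = (0.02453 − 0.007621)/0.02690 = 0.63.

0.63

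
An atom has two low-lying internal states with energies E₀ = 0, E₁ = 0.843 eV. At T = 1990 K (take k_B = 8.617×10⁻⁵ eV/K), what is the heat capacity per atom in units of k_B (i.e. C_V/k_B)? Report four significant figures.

k_BT = 8.617×10⁻⁵ × 1990 K = 0.171478 eV.
Eᵢ/kT = 0, 4.91608.
Z = Σ e^(−Eᵢ/kT) = e^(−0) + e^(−4.91608) = 1.00000 + 0.00732780 = 1.00733.
⟨E⟩ = 0.00613239 eV, ⟨E²⟩ = 0.00516960 eV².
C_V/k_B = (⟨E²⟩ − ⟨E⟩²)/(kT)² = (0.00516960 − 0.0000376062)/0.0294047 = 0.1745.

0.1745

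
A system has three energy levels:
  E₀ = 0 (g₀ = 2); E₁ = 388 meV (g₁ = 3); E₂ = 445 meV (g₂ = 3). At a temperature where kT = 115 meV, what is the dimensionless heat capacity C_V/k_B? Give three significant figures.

Eᵢ/kT = 0, 3.3739, 3.8696.
Z = Σ gᵢe^(−Eᵢ/kT) = 2·e^(−0) + 3·e^(−3.3739) + 3·e^(−3.8696) = 2.0000 + 0.10277 + 0.062600 = 2.1654.
⟨E⟩ = 31.279 meV, ⟨E²⟩ = 12870 meV².
C_V/k_B = (⟨E²⟩ − ⟨E⟩²)/(kT)² = (12870 − 978.38)/13225 = 0.899.

0.899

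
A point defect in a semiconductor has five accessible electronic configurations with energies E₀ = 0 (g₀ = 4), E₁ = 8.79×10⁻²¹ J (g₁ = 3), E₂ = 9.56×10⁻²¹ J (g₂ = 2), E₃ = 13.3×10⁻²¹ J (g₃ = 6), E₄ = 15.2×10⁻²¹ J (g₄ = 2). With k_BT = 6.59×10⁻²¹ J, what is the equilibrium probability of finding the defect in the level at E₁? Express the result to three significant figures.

Eᵢ/kT = 0, 1.3338, 1.4507, 2.0182, 2.3065.
Z = Σ gᵢe^(−Eᵢ/kT) = 4·e^(−0) + 3·e^(−1.3338) + 2·e^(−1.4507) + 6·e^(−2.0182) + 2·e^(−2.3065) = 4.0000 + 0.79042 + 0.46881 + 0.79737 + 0.19922 = 6.2558.
P₁ = g₁ e^(−E₁/kT) / Z = 0.79042/6.2558 = 0.126.

0.126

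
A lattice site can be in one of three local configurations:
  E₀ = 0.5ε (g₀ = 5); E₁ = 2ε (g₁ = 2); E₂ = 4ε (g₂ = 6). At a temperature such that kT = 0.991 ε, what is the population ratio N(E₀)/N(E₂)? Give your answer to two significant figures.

n₀/n₂ = (g₀/g₂) exp[−(E₀−E₂)/kT] = (5/6) × exp(−(-3.5ε)/(0.991ε)) = (5/6) × exp(3.532) = 28.

28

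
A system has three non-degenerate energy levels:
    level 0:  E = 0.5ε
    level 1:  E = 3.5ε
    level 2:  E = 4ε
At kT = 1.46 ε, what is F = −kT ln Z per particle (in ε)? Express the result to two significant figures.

Eᵢ/kT = 0.3425, 2.397, 2.740.
Z = Σ e^(−Eᵢ/kT) = e^(−0.3425) + e^(−2.397) + e^(−2.740) = 0.7100 + 0.09099 + 0.06457 = 0.8656.
F = −kT ln Z = −1.46 × ln(0.8656) = −1.46 × -0.1443 = 0.21 ε.

0.21 ε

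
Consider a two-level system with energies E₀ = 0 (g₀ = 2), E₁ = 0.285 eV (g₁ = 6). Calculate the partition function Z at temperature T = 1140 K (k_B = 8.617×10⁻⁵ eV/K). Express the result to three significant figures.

k_BT = 8.617×10⁻⁵ × 1140 K = 0.098234 eV.
Eᵢ/kT = 0, 2.9012.
Z = Σ gᵢe^(−Eᵢ/kT) = 2·e^(−0) + 6·e^(−2.9012) = 2.0000 + 0.32974 = 2.3297.

Z = 2.33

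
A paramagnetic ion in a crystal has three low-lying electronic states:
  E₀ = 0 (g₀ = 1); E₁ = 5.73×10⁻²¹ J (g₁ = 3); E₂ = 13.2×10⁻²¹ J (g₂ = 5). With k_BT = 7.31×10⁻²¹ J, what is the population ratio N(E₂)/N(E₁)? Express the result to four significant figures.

n₂/n₁ = (g₂/g₁) exp[−(E₂−E₁)/kT] = (5/3) × exp(−(7.47 ×10⁻²¹ J)/(7.31 ×10⁻²¹ J)) = (5/3) × exp(-1.02189) = 0.5999.

0.5999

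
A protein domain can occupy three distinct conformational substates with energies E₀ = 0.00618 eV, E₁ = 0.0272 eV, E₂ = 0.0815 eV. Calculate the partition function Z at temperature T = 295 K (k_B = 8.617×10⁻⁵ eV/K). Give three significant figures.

Z = 1.17

k_BT = 8.617×10⁻⁵ × 295 K = 0.025420 eV.
Eᵢ/kT = 0.24312, 1.0700, 3.2061.
Z = Σ e^(−Eᵢ/kT) = e^(−0.24312) + e^(−1.0700) + e^(−3.2061) = 0.78418 + 0.34301 + 0.040514 = 1.1677.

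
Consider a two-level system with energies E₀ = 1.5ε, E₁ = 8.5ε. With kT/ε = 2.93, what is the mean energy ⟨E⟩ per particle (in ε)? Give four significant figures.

2.088 ε

Eᵢ/kT = 0.511945, 2.90102.
Z = Σ e^(−Eᵢ/kT) = e^(−0.511945) + e^(−2.90102) = 0.599329 + 0.0549671 = 0.654296.
⟨E⟩ = Σ Eᵢ e^(−Eᵢ/kT) / Z = (1.5·0.599329 + 8.5·0.0549671) / 0.654296 = 2.088 ε.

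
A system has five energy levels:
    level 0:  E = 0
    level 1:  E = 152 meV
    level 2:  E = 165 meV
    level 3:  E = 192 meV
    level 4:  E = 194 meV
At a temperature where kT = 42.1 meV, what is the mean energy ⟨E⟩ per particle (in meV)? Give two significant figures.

11 meV

Eᵢ/kT = 0, 3.610, 3.919, 4.561, 4.608.
Z = Σ e^(−Eᵢ/kT) = e^(−0) + e^(−3.610) + e^(−3.919) + e^(−4.561) + e^(−4.608) = 1.000 + 0.02705 + 0.01986 + 0.01045 + 0.009972 = 1.067.
⟨E⟩ = Σ Eᵢ e^(−Eᵢ/kT) / Z = (0·1.000 + 152·0.02705 + 165·0.01986 + 192·0.01045 + 194·0.009972) / 1.067 = 11 meV.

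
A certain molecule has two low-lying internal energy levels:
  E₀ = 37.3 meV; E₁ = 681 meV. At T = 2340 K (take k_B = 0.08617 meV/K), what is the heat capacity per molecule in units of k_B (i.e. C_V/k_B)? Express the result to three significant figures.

0.386

k_BT = 0.08617 × 2340 K = 201.64 meV.
Eᵢ/kT = 0.18498, 3.3773.
Z = Σ e^(−Eᵢ/kT) = e^(−0.18498) + e^(−3.3773) = 0.83112 + 0.034140 = 0.86526.
⟨E⟩ = 62.698 meV, ⟨E²⟩ = 19635 meV².
C_V/k_B = (⟨E²⟩ − ⟨E⟩²)/(kT)² = (19635 − 3931.0)/40659 = 0.386.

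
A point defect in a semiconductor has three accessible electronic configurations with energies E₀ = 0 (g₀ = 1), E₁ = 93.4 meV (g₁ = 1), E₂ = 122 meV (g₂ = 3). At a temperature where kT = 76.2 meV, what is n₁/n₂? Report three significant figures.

0.485

n₁/n₂ = (g₁/g₂) exp[−(E₁−E₂)/kT] = (1/3) × exp(−(-28.6 meV)/(76.2 meV)) = (1/3) × exp(0.37533) = 0.485.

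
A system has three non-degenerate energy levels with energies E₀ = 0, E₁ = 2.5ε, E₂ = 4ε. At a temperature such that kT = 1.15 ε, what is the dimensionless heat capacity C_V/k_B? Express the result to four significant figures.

Eᵢ/kT = 0, 2.17391, 3.47826.
Z = Σ e^(−Eᵢ/kT) = e^(−0) + e^(−2.17391) + e^(−3.47826) = 1.00000 + 0.113732 + 0.0308611 = 1.14459.
⟨E⟩ = 0.356262 ε, ⟨E²⟩ = 1.05243 ε².
C_V/k_B = (⟨E²⟩ − ⟨E⟩²)/(kT)² = (1.05243 − 0.126923)/1.32250 = 0.6998.

0.6998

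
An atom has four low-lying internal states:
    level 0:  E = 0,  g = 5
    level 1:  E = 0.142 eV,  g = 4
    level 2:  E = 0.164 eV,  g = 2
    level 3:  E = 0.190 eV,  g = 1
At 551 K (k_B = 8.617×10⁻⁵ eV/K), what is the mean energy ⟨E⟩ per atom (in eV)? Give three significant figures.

0.00802 eV

k_BT = 8.617×10⁻⁵ × 551 K = 0.047480 eV.
Eᵢ/kT = 0, 2.9907, 3.4541, 4.0017.
Z = Σ gᵢe^(−Eᵢ/kT) = 5·e^(−0) + 4·e^(−2.9907) + 2·e^(−3.4541) + 1·e^(−4.0017) = 5.0000 + 0.20101 + 0.063231 + 0.018285 = 5.2825.
⟨E⟩ = Σ Eᵢ gᵢe^(−Eᵢ/kT) / Z = (0·5.0000 + 0.142·0.20101 + 0.164·0.063231 + 0.190·0.018285) / 5.2825 = 0.00802 eV.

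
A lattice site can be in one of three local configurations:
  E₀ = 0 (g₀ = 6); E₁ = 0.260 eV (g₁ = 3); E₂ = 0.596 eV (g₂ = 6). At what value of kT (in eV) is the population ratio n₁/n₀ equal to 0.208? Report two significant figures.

0.30 eV

n₁/n₀ = (g₁/g₀) exp[−(E₁−E₀)/kT] = 0.208.
⇒ (E₁−E₀)/kT = ln((3/6)/0.208) = ln(2.404) = 0.8771.
kT = 0.260 eV / 0.8771 = 0.30 eV.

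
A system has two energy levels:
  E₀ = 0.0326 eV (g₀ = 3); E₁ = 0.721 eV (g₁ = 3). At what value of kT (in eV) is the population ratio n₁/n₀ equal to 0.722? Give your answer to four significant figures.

n₁/n₀ = (g₁/g₀) exp[−(E₁−E₀)/kT] = 0.722.
⇒ (E₁−E₀)/kT = ln((3/3)/0.722) = ln(1.38504) = 0.325729.
kT = 0.6884 eV / 0.325729 = 2.113 eV.

2.113 eV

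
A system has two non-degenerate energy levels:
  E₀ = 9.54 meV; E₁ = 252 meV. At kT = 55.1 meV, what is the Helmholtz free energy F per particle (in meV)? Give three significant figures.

8.87 meV

Eᵢ/kT = 0.17314, 4.5735.
Z = Σ e^(−Eᵢ/kT) = e^(−0.17314) + e^(−4.5735) = 0.84102 + 0.010322 = 0.85134.
F = −kT ln Z = −55.1 × ln(0.85134) = −55.1 × -0.16094 = 8.87 meV.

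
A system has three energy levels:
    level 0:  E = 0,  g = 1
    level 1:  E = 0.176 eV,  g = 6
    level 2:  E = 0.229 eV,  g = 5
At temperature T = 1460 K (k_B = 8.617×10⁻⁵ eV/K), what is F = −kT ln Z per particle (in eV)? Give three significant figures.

-0.150 eV

k_BT = 8.617×10⁻⁵ × 1460 K = 0.12581 eV.
Eᵢ/kT = 0, 1.3989, 1.8202.
Z = Σ gᵢe^(−Eᵢ/kT) = 1·e^(−0) + 6·e^(−1.3989) + 5·e^(−1.8202) = 1.0000 + 1.4812 + 0.80997 = 3.2912.
F = −kT ln Z = −0.12581 × ln(3.2912) = −0.12581 × 1.1913 = -0.150 eV.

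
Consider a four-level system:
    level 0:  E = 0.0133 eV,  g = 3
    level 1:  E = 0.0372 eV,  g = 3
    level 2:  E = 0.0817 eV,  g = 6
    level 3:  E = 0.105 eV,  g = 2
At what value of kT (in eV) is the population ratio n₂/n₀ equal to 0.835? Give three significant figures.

n₂/n₀ = (g₂/g₀) exp[−(E₂−E₀)/kT] = 0.835.
⇒ (E₂−E₀)/kT = ln((6/3)/0.835) = ln(2.3952) = 0.87347.
kT = 0.0684 eV / 0.87347 = 0.0783 eV.

0.0783 eV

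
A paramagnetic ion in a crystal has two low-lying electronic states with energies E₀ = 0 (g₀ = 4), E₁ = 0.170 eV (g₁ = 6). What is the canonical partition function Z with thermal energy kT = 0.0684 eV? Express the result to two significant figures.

Eᵢ/kT = 0, 2.485.
Z = Σ gᵢe^(−Eᵢ/kT) = 4·e^(−0) + 6·e^(−2.485) = 4.000 + 0.5000 = 4.500.

Z = 4.5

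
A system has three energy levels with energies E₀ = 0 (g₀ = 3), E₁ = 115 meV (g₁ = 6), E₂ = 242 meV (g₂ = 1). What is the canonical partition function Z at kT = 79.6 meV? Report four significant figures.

Eᵢ/kT = 0, 1.44472, 3.04020.
Z = Σ gᵢe^(−Eᵢ/kT) = 3·e^(−0) + 6·e^(−1.44472) + 1·e^(−3.04020) = 3.00000 + 1.41487 + 0.0478253 = 4.46270.

Z = 4.463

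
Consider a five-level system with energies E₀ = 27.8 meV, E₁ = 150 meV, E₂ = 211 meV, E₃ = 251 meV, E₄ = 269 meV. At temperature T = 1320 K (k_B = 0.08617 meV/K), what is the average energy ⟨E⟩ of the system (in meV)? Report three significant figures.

105 meV

k_BT = 0.08617 × 1320 K = 113.74 meV.
Eᵢ/kT = 0.24442, 1.3188, 1.8551, 2.2068, 2.3650.
Z = Σ e^(−Eᵢ/kT) = e^(−0.24442) + e^(−1.3188) + e^(−1.8551) + e^(−2.2068) + e^(−2.3650) = 0.78316 + 0.26746 + 0.15644 + 0.11005 + 0.093949 = 1.4111.
⟨E⟩ = Σ Eᵢ e^(−Eᵢ/kT) / Z = (27.8·0.78316 + 150·0.26746 + 211·0.15644 + 251·0.11005 + 269·0.093949) / 1.4111 = 105 meV.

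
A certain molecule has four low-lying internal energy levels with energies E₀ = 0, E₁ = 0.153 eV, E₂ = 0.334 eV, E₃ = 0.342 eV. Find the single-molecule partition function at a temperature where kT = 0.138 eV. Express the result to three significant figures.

Eᵢ/kT = 0, 1.1087, 2.4203, 2.4783.
Z = Σ e^(−Eᵢ/kT) = e^(−0) + e^(−1.1087) + e^(−2.4203) + e^(−2.4783) = 1.0000 + 0.32999 + 0.088895 + 0.083886 = 1.5028.

Z = 1.50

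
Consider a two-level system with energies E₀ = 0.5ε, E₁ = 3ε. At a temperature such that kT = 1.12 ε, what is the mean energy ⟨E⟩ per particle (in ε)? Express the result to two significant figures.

Eᵢ/kT = 0.4464, 2.679.
Z = Σ e^(−Eᵢ/kT) = e^(−0.4464) + e^(−2.679) = 0.6399 + 0.06863 = 0.7085.
⟨E⟩ = Σ Eᵢ e^(−Eᵢ/kT) / Z = (0.5·0.6399 + 3·0.06863) / 0.7085 = 0.74 ε.

0.74 ε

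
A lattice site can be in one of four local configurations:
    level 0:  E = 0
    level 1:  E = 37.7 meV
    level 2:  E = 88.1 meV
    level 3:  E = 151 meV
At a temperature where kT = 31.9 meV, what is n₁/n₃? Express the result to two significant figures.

35

n₁/n₃ = exp[−(E₁−E₃)/kT] = exp(−(-113.3 meV)/(31.9 meV)) = exp(3.552) = 35.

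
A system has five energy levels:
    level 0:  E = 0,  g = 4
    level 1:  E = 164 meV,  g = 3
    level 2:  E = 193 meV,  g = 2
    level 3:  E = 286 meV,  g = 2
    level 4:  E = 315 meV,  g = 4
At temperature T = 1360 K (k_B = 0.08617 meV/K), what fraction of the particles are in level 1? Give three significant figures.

k_BT = 0.08617 × 1360 K = 117.19 meV.
Eᵢ/kT = 0, 1.3994, 1.6469, 2.4405, 2.6879.
Z = Σ gᵢe^(−Eᵢ/kT) = 4·e^(−0) + 3·e^(−1.3994) + 2·e^(−1.6469) + 2·e^(−2.4405) + 4·e^(−2.6879) = 4.0000 + 0.74023 + 0.38529 + 0.17423 + 0.27209 = 5.5718.
P₁ = g₁ e^(−E₁/kT) / Z = 0.74023/5.5718 = 0.133.

0.133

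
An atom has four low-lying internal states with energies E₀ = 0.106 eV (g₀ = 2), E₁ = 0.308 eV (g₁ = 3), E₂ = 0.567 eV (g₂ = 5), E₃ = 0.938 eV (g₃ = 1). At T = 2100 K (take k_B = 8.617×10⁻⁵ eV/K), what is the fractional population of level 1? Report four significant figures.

k_BT = 8.617×10⁻⁵ × 2100 K = 0.180957 eV.
Eᵢ/kT = 0.585775, 1.70206, 3.13334, 5.18355.
Z = Σ gᵢe^(−Eᵢ/kT) = 2·e^(−0.585775) + 3·e^(−1.70206) + 5·e^(−3.13334) + 1·e^(−5.18355) = 1.11335 + 0.546923 + 0.217860 + 0.00560806 = 1.88374.
P₁ = g₁ e^(−E₁/kT) / Z = 0.546923/1.88374 = 0.2903.

0.2903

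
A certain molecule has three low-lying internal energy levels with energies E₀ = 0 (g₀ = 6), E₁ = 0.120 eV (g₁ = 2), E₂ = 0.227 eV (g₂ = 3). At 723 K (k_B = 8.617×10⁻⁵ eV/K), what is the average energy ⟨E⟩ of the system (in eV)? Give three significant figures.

k_BT = 8.617×10⁻⁵ × 723 K = 0.062301 eV.
Eᵢ/kT = 0, 1.9261, 3.6436.
Z = Σ gᵢe^(−Eᵢ/kT) = 6·e^(−0) + 2·e^(−1.9261) + 3·e^(−3.6436) = 6.0000 + 0.29143 + 0.078474 = 6.3699.
⟨E⟩ = Σ Eᵢ gᵢe^(−Eᵢ/kT) / Z = (0·6.0000 + 0.120·0.29143 + 0.227·0.078474) / 6.3699 = 0.00829 eV.

0.00829 eV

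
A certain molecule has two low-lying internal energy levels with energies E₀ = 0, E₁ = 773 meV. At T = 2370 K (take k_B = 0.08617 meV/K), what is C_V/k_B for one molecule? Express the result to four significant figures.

0.3110

k_BT = 0.08617 × 2370 K = 204.223 meV.
Eᵢ/kT = 0, 3.78508.
Z = Σ e^(−Eᵢ/kT) = e^(−0) + e^(−3.78508) = 1.00000 + 0.0227070 = 1.02271.
⟨E⟩ = 17.1627 meV, ⟨E²⟩ = 13266.8 meV².
C_V/k_B = (⟨E²⟩ − ⟨E⟩²)/(kT)² = (13266.8 − 294.558)/41707.0 = 0.3110.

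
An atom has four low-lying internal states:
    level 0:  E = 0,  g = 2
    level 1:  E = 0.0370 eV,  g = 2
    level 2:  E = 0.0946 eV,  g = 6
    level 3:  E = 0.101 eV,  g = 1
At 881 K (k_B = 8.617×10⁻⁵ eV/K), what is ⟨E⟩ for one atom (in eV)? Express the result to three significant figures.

k_BT = 8.617×10⁻⁵ × 881 K = 0.075916 eV.
Eᵢ/kT = 0, 0.48738, 1.2461, 1.3304.
Z = Σ gᵢe^(−Eᵢ/kT) = 2·e^(−0) + 2·e^(−0.48738) + 6·e^(−1.2461) + 1·e^(−1.3304) = 2.0000 + 1.2285 + 1.7257 + 0.26437 = 5.2186.
⟨E⟩ = Σ Eᵢ gᵢe^(−Eᵢ/kT) / Z = (0·2.0000 + 0.0370·1.2285 + 0.0946·1.7257 + 0.101·0.26437) / 5.2186 = 0.0451 eV.

0.0451 eV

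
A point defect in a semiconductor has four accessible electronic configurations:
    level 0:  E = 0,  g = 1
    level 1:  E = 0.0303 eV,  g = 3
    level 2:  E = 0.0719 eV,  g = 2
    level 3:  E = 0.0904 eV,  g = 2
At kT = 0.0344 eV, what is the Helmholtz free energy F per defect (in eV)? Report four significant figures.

-0.03333 eV

Eᵢ/kT = 0, 0.880814, 2.09012, 2.62791.
Z = Σ gᵢe^(−Eᵢ/kT) = 1·e^(−0) + 3·e^(−0.880814) + 2·e^(−2.09012) + 2·e^(−2.62791) = 1.00000 + 1.24334 + 0.247345 + 0.144459 = 2.63514.
F = −kT ln Z = −0.0344 × ln(2.63514) = −0.0344 × 0.968936 = -0.03333 eV.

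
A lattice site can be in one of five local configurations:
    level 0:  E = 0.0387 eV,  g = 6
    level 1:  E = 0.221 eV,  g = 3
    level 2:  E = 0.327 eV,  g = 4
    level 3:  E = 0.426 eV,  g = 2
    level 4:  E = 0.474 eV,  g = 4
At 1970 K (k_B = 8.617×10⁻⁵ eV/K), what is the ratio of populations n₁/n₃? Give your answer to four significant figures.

k_BT = 8.617×10⁻⁵ × 1970 K = 0.169755 eV.
n₁/n₃ = (g₁/g₃) exp[−(E₁−E₃)/kT] = (3/2) × exp(−(-0.205 eV)/(0.169755 eV)) = (3/2) × exp(1.20762) = 5.018.

5.018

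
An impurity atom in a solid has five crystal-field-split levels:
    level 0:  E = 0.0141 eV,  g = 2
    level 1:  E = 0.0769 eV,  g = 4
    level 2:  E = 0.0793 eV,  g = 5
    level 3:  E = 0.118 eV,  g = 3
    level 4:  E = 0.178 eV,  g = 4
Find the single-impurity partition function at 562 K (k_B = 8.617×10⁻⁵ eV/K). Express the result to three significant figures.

k_BT = 8.617×10⁻⁵ × 562 K = 0.048428 eV.
Eᵢ/kT = 0.29115, 1.5879, 1.6375, 2.4366, 3.6756.
Z = Σ gᵢe^(−Eᵢ/kT) = 2·e^(−0.29115) + 4·e^(−1.5879) + 5·e^(−1.6375) + 3·e^(−2.4366) + 4·e^(−3.6756) = 1.4948 + 0.81742 + 0.97233 + 0.26237 + 0.10134 = 3.6483.

Z = 3.65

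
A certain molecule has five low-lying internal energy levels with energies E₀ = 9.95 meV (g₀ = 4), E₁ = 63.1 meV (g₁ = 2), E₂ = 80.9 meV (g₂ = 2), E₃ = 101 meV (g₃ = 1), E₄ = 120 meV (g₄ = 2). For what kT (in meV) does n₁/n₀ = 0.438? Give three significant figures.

401 meV

n₁/n₀ = (g₁/g₀) exp[−(E₁−E₀)/kT] = 0.438.
⇒ (E₁−E₀)/kT = ln((2/4)/0.438) = ln(1.1416) = 0.13243.
kT = 53.15 meV / 0.13243 = 401 meV.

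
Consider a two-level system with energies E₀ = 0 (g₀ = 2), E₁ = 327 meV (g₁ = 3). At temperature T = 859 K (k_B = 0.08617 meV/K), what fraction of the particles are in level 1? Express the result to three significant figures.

k_BT = 0.08617 × 859 K = 74.020 meV.
Eᵢ/kT = 0, 4.4177.
Z = Σ gᵢe^(−Eᵢ/kT) = 2·e^(−0) + 3·e^(−4.4177) = 2.0000 + 0.036186 = 2.0362.
P₁ = g₁ e^(−E₁/kT) / Z = 0.036186/2.0362 = 0.0178.

0.0178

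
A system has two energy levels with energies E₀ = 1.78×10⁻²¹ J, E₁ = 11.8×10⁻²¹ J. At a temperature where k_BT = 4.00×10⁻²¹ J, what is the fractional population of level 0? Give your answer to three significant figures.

0.924

Eᵢ/kT = 0.44500, 2.9500.
Z = Σ e^(−Eᵢ/kT) = e^(−0.44500) + e^(−2.9500) = 0.64082 + 0.052340 = 0.69316.
P₀ = e^(−E₀/kT) / Z = 0.64082/0.69316 = 0.924.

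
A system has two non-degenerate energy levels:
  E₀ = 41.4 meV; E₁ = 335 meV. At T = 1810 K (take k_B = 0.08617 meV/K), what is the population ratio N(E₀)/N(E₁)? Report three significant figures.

6.57

k_BT = 0.08617 × 1810 K = 155.97 meV.
n₀/n₁ = exp[−(E₀−E₁)/kT] = exp(−(-293.6 meV)/(155.97 meV)) = exp(1.8824) = 6.57.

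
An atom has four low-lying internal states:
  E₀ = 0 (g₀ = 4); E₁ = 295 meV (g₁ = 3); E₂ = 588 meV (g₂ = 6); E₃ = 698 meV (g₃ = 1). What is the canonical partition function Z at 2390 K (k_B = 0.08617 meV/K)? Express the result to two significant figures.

k_BT = 0.08617 × 2390 K = 205.9 meV.
Eᵢ/kT = 0, 1.433, 2.856, 3.390.
Z = Σ gᵢe^(−Eᵢ/kT) = 4·e^(−0) + 3·e^(−1.433) + 6·e^(−2.856) + 1·e^(−3.390) = 4.000 + 0.7158 + 0.3450 + 0.03371 = 5.095.

Z = 5.1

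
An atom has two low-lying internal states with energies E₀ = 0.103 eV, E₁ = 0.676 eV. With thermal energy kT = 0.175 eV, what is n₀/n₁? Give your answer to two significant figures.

n₀/n₁ = exp[−(E₀−E₁)/kT] = exp(−(-0.573 eV)/(0.175 eV)) = exp(3.274) = 26.

26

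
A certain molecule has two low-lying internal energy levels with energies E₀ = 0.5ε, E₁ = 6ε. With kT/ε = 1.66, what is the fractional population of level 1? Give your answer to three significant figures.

0.0351

Eᵢ/kT = 0.30120, 3.6145.
Z = Σ e^(−Eᵢ/kT) = e^(−0.30120) + e^(−3.6145) = 0.73993 + 0.026930 = 0.76686.
P₁ = e^(−E₁/kT) / Z = 0.026930/0.76686 = 0.0351.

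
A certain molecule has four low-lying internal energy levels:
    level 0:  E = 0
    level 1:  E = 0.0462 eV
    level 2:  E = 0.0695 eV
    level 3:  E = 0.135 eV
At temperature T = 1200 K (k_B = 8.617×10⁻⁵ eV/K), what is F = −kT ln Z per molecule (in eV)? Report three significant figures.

-0.0914 eV

k_BT = 8.617×10⁻⁵ × 1200 K = 0.10340 eV.
Eᵢ/kT = 0, 0.44681, 0.67215, 1.3056.
Z = Σ e^(−Eᵢ/kT) = e^(−0) + e^(−0.44681) + e^(−0.67215) + e^(−1.3056) = 1.0000 + 0.63967 + 0.51061 + 0.27101 = 2.4213.
F = −kT ln Z = −0.10340 × ln(2.4213) = −0.10340 × 0.88430 = -0.0914 eV.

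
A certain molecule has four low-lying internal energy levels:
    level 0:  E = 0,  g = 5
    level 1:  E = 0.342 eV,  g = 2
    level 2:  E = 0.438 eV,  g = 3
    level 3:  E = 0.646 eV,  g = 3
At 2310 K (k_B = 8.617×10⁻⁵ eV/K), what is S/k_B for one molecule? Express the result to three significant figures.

2.06

k_BT = 8.617×10⁻⁵ × 2310 K = 0.19905 eV.
Eᵢ/kT = 0, 1.7182, 2.2005, 3.2454.
Z = Σ gᵢe^(−Eᵢ/kT) = 5·e^(−0) + 2·e^(−1.7182) + 3·e^(−2.2005) + 3·e^(−3.2454) = 5.0000 + 0.35878 + 0.33224 + 0.11686 = 5.8079.
⟨E⟩ = Σ EᵢPᵢ = 0.059181 eV.
S/k_B = ln Z + ⟨E⟩/kT = ln(5.8079) + 0.059181/0.19905 = 1.7592 + 0.29732 = 2.06.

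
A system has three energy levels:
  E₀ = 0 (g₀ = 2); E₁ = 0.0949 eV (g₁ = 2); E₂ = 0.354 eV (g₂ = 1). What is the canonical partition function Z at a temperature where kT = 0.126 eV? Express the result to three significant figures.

Eᵢ/kT = 0, 0.75317, 2.8095.
Z = Σ gᵢe^(−Eᵢ/kT) = 2·e^(−0) + 2·e^(−0.75317) + 1·e^(−2.8095) = 2.0000 + 0.94174 + 0.060235 = 3.0020.

Z = 3.00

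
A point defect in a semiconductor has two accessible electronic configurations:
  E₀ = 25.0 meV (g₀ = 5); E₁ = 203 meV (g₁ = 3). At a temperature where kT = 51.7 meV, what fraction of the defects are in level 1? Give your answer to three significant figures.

Eᵢ/kT = 0.48356, 3.9265.
Z = Σ gᵢe^(−Eᵢ/kT) = 5·e^(−0.48356) + 3·e^(−3.9265) = 3.0829 + 0.059138 = 3.1420.
P₁ = g₁ e^(−E₁/kT) / Z = 0.059138/3.1420 = 0.0188.

0.0188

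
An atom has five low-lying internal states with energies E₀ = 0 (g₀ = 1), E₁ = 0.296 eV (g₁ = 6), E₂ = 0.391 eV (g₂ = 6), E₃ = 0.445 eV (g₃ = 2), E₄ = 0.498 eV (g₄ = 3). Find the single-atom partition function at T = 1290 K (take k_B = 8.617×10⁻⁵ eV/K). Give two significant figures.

k_BT = 8.617×10⁻⁵ × 1290 K = 0.1112 eV.
Eᵢ/kT = 0, 2.662, 3.516, 4.002, 4.478.
Z = Σ gᵢe^(−Eᵢ/kT) = 1·e^(−0) + 6·e^(−2.662) + 6·e^(−3.516) + 2·e^(−4.002) + 3·e^(−4.478) = 1.000 + 0.4189 + 0.1783 + 0.03656 + 0.03407 = 1.668.

Z = 1.7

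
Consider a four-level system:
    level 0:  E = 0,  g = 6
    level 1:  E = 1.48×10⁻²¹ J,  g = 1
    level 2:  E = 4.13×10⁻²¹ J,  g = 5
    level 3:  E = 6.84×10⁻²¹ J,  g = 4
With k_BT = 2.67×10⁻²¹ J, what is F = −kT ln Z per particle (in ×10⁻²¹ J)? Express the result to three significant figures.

Eᵢ/kT = 0, 0.55431, 1.5468, 2.5618.
Z = Σ gᵢe^(−Eᵢ/kT) = 6·e^(−0) + 1·e^(−0.55431) + 5·e^(−1.5468) + 4·e^(−2.5618) = 6.0000 + 0.57447 + 1.0646 + 0.30866 = 7.9477.
F = −kT ln Z = −2.67 × ln(7.9477) = −2.67 × 2.0729 = -5.53 ×10⁻²¹ J.

-5.53 ×10⁻²¹ J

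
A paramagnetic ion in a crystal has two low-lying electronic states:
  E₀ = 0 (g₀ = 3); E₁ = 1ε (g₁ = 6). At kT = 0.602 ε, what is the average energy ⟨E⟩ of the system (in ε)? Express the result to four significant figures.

0.2753 ε

Eᵢ/kT = 0, 1.66113.
Z = Σ gᵢe^(−Eᵢ/kT) = 3·e^(−0) + 6·e^(−1.66113) = 3.00000 + 1.13955 = 4.13955.
⟨E⟩ = Σ Eᵢ gᵢe^(−Eᵢ/kT) / Z = (0·3.00000 + 1·1.13955) / 4.13955 = 0.2753 ε.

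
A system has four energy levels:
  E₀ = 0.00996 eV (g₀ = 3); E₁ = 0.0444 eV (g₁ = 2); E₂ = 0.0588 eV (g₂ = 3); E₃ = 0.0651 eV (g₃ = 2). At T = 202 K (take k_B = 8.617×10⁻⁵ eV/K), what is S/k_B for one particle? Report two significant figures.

1.6

k_BT = 8.617×10⁻⁵ × 202 K = 0.01741 eV.
Eᵢ/kT = 0.5721, 2.550, 3.377, 3.739.
Z = Σ gᵢe^(−Eᵢ/kT) = 3·e^(−0.5721) + 2·e^(−2.550) + 3·e^(−3.377) + 2·e^(−3.739) = 1.693 + 0.1562 + 0.1024 + 0.04756 = 1.999.
⟨E⟩ = Σ EᵢPᵢ = 0.01647 eV.
S/k_B = ln Z + ⟨E⟩/kT = ln(1.999) + 0.01647/0.01741 = 0.6926 + 0.9460 = 1.6.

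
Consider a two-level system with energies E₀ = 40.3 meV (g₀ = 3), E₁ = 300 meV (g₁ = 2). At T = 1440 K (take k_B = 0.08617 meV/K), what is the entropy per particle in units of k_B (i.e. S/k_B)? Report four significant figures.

k_BT = 0.08617 × 1440 K = 124.085 meV.
Eᵢ/kT = 0.324777, 2.41770.
Z = Σ gᵢe^(−Eᵢ/kT) = 3·e^(−0.324777) + 2·e^(−2.41770) = 2.16807 + 0.178253 = 2.34632.
⟨E⟩ = Σ EᵢPᵢ = 60.0298 meV.
S/k_B = ln Z + ⟨E⟩/kT = ln(2.34632) + 60.0298/124.085 = 0.852848 + 0.483780 = 1.337.

1.337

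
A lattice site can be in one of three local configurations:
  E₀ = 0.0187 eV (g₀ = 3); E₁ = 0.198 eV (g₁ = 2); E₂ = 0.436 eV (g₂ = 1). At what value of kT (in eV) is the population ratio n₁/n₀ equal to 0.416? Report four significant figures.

n₁/n₀ = (g₁/g₀) exp[−(E₁−E₀)/kT] = 0.416.
⇒ (E₁−E₀)/kT = ln((2/3)/0.416) = ln(1.60256) = 0.471602.
kT = 0.1793 eV / 0.471602 = 0.3802 eV.

0.3802 eV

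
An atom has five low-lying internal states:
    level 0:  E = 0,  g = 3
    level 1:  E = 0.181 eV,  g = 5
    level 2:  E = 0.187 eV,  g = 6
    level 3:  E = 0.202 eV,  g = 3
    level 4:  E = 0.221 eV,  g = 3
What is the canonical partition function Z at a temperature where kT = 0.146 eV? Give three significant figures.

Z = 7.53

Eᵢ/kT = 0, 1.2397, 1.2808, 1.3836, 1.5137.
Z = Σ gᵢe^(−Eᵢ/kT) = 3·e^(−0) + 5·e^(−1.2397) + 6·e^(−1.2808) + 3·e^(−1.3836) + 3·e^(−1.5137) = 3.0000 + 1.4474 + 1.6669 + 0.75202 + 0.66028 = 7.5266.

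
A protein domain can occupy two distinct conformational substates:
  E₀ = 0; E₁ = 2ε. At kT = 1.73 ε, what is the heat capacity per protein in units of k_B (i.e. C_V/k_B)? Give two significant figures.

Eᵢ/kT = 0, 1.156.
Z = Σ e^(−Eᵢ/kT) = e^(−0) + e^(−1.156) = 1.000 + 0.3147 = 1.315.
⟨E⟩ = 0.4786 ε, ⟨E²⟩ = 0.9573 ε².
C_V/k_B = (⟨E²⟩ − ⟨E⟩²)/(kT)² = (0.9573 − 0.2291)/2.993 = 0.24.

0.24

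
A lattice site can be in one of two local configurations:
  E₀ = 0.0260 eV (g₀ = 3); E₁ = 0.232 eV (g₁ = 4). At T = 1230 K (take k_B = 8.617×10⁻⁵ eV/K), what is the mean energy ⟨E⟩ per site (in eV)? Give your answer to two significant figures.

k_BT = 8.617×10⁻⁵ × 1230 K = 0.1060 eV.
Eᵢ/kT = 0.2453, 2.189.
Z = Σ gᵢe^(−Eᵢ/kT) = 3·e^(−0.2453) + 4·e^(−2.189) = 2.347 + 0.4481 = 2.795.
⟨E⟩ = Σ Eᵢ gᵢe^(−Eᵢ/kT) / Z = (0.0260·2.347 + 0.232·0.4481) / 2.795 = 0.059 eV.

0.059 eV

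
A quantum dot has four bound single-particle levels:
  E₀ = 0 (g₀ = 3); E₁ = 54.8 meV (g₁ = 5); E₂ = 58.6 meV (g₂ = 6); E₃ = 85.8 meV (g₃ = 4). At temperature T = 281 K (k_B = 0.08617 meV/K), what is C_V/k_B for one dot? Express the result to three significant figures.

1.26

k_BT = 0.08617 × 281 K = 24.214 meV.
Eᵢ/kT = 0, 2.2632, 2.4201, 3.5434.
Z = Σ gᵢe^(−Eᵢ/kT) = 3·e^(−0) + 5·e^(−2.2632) + 6·e^(−2.4201) + 4·e^(−3.5434) = 3.0000 + 0.52009 + 0.53348 + 0.11566 = 4.1692.
⟨E⟩ = 16.715 meV, ⟨E²⟩ = 1018.2 meV².
C_V/k_B = (⟨E²⟩ − ⟨E⟩²)/(kT)² = (1018.2 − 279.39)/586.32 = 1.26.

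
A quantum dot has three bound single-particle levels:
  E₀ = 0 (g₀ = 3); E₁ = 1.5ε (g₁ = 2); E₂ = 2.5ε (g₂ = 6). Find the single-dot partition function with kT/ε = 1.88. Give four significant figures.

Eᵢ/kT = 0, 0.797872, 1.32979.
Z = Σ gᵢe^(−Eᵢ/kT) = 3·e^(−0) + 2·e^(−0.797872) + 6·e^(−1.32979) = 3.00000 + 0.900572 + 1.58720 = 5.48777.

Z = 5.488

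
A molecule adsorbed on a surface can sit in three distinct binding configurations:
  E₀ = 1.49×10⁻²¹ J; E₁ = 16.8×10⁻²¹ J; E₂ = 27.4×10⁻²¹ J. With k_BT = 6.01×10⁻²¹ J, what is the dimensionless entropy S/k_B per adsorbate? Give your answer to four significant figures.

0.3234

Eᵢ/kT = 0.247920, 2.79534, 4.55907.
Z = Σ e^(−Eᵢ/kT) = e^(−0.247920) + e^(−2.79534) + e^(−4.55907) = 0.780422 + 0.0610941 + 0.0104718 = 0.851988.
⟨E⟩ = Σ EᵢPᵢ = 2.90630 ×10⁻²¹ J.
S/k_B = ln Z + ⟨E⟩/kT = ln(0.851988) + 2.90630/6.01 = -0.160183 + 0.483577 = 0.3234.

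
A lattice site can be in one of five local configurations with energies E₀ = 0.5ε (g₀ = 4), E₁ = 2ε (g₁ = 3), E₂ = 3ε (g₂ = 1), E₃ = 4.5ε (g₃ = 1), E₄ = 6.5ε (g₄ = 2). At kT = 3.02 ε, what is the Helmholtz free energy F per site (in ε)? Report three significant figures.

Eᵢ/kT = 0.16556, 0.66225, 0.99338, 1.4901, 2.1523.
Z = Σ gᵢe^(−Eᵢ/kT) = 4·e^(−0.16556) + 3·e^(−0.66225) + 1·e^(−0.99338) + 1·e^(−1.4901) + 2·e^(−2.1523) = 3.3897 + 1.5471 + 0.37032 + 0.22535 + 0.23243 = 5.7649.
F = −kT ln Z = −3.02 × ln(5.7649) = −3.02 × 1.7518 = -5.29 ε.

-5.29 ε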